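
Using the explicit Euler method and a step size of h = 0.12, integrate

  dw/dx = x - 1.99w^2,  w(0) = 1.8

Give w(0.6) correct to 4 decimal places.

0.5755

Euler: w_{n+1} = w_n + h·f(x_n, w_n).
x=0.000000, w=1.800000: f=-6.447600 → w ← 1.800000 + 0.12·(-6.447600) = 1.026288
x=0.120000, w=1.026288: f=-1.976001 → w ← 1.026288 + 0.12·(-1.976001) = 0.789168
x=0.240000, w=0.789168: f=-0.999344 → w ← 0.789168 + 0.12·(-0.999344) = 0.669247
x=0.360000, w=0.669247: f=-0.531303 → w ← 0.669247 + 0.12·(-0.531303) = 0.605490
x=0.480000, w=0.605490: f=-0.249571 → w ← 0.605490 + 0.12·(-0.249571) = 0.575542
w(0.6) ≈ 0.5755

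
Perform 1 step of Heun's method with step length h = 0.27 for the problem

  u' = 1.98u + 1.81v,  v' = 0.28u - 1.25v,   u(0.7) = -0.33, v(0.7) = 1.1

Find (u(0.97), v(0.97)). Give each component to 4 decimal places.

0.0309, 0.7843

Heun on (u,v): k1 = f(s_n, state_n); k2 = f(s_n + h, state_n + h·k1); state_{n+1} = state_n + (h/2)·(k1 + k2).
0.700000: (-0.330000, 1.100000)
  k1 = (1.337600, -1.467400)
  predictor → (0.031152, 0.703802)
  k2 = (1.335563, -0.871030)
  → (0.030877, 0.784312)
(u(0.97), v(0.97)) ≈ (0.0309, 0.7843)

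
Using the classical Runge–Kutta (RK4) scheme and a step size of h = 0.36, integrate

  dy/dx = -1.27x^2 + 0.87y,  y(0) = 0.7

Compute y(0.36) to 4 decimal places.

RK4: k1 = f(x_n, y_n); k2 = f(x_n + h/2, y_n + (h/2)·k1); k3 = f(x_n + h/2, y_n + (h/2)·k2); k4 = f(x_n + h, y_n + h·k3); y_{n+1} = y_n + (h/6)·(k1 + 2k2 + 2k3 + k4).
x=0.000000, y=0.700000:
  k1 = f(0.000000, 0.700000) = 0.609000
  k2 = f(0.180000, 0.809620) = 0.663221
  k3 = f(0.180000, 0.819380) = 0.671712
  k4 = f(0.360000, 0.941816) = 0.654788
  y ← 0.700000 + (0.36/6)·(k1 + 2k2 + 2k3 + k4) = 0.936019
y(0.36) ≈ 0.9360

0.9360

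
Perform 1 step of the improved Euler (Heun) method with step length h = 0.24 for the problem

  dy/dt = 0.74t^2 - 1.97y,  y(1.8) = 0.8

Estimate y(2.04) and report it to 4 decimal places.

1.0324

Heun: k1 = f(t_n, y_n); k2 = f(t_n + h, y_n + h·k1); y_{n+1} = y_n + (h/2)·(k1 + k2).
t=1.800000, y=0.800000:
  k1 = f(1.800000, 0.800000) = 0.821600
  k2 = f(2.040000, 0.997184) = 1.115132
  y ← 0.800000 + (0.24/2)·(0.821600 + 1.115132) = 1.032408
y(2.04) ≈ 1.0324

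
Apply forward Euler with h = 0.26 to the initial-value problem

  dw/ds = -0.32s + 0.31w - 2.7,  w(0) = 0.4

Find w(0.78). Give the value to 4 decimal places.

Euler: w_{n+1} = w_n + h·f(s_n, w_n).
s=0.000000, w=0.400000: f=-2.576000 → w ← 0.400000 + 0.26·(-2.576000) = -0.269760
s=0.260000, w=-0.269760: f=-2.866826 → w ← -0.269760 + 0.26·(-2.866826) = -1.015135
s=0.520000, w=-1.015135: f=-3.181092 → w ← -1.015135 + 0.26·(-3.181092) = -1.842219
w(0.78) ≈ -1.8422

-1.8422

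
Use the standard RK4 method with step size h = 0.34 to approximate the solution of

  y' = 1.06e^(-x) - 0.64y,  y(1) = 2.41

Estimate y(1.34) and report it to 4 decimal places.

RK4: k1 = f(x_n, y_n); k2 = f(x_n + h/2, y_n + (h/2)·k1); k3 = f(x_n + h/2, y_n + (h/2)·k2); k4 = f(x_n + h, y_n + h·k3); y_{n+1} = y_n + (h/6)·(k1 + 2k2 + 2k3 + k4).
x=1.000000, y=2.410000:
  k1 = f(1.000000, 2.410000) = -1.152448
  k2 = f(1.170000, 2.214084) = -1.088025
  k3 = f(1.170000, 2.225036) = -1.095034
  k4 = f(1.340000, 2.037688) = -1.026564
  y ← 2.410000 + (0.34/6)·(k1 + 2k2 + 2k3 + k4) = 2.039109
y(1.34) ≈ 2.0391

2.0391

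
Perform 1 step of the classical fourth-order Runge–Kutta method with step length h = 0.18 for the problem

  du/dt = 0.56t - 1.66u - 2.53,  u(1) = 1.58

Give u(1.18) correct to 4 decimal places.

0.8737

RK4: k1 = f(t_n, u_n); k2 = f(t_n + h/2, u_n + (h/2)·k1); k3 = f(t_n + h/2, u_n + (h/2)·k2); k4 = f(t_n + h, u_n + h·k3); u_{n+1} = u_n + (h/6)·(k1 + 2k2 + 2k3 + k4).
t=1.000000, u=1.580000:
  k1 = f(1.000000, 1.580000) = -4.592800
  k2 = f(1.090000, 1.166648) = -3.856236
  k3 = f(1.090000, 1.232939) = -3.966278
  k4 = f(1.180000, 0.866070) = -3.306876
  u ← 1.580000 + (0.18/6)·(k1 + 2k2 + 2k3 + k4) = 0.873659
u(1.18) ≈ 0.8737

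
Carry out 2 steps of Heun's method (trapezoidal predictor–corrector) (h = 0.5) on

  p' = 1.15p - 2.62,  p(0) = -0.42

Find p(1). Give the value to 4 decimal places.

-5.8939

Heun: k1 = f(t_n, p_n); k2 = f(t_n + h, p_n + h·k1); p_{n+1} = p_n + (h/2)·(k1 + k2).
t=0.000000, p=-0.420000:
  k1 = f(0.000000, -0.420000) = -3.103000
  k2 = f(0.500000, -1.971500) = -4.887225
  p ← -0.420000 + (0.5/2)·(-3.103000 + (-4.887225)) = -2.417556
t=0.500000, p=-2.417556:
  k1 = f(0.500000, -2.417556) = -5.400190
  k2 = f(1.000000, -5.117651) = -8.505299
  p ← -2.417556 + (0.5/2)·(-5.400190 + (-8.505299)) = -5.893928
p(1) ≈ -5.8939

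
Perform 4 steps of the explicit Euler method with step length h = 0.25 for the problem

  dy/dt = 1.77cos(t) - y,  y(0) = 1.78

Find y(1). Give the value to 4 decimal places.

Euler: y_{n+1} = y_n + h·f(t_n, y_n).
t=0.000000, y=1.780000: f=-0.010000 → y ← 1.780000 + 0.25·(-0.010000) = 1.777500
t=0.250000, y=1.777500: f=-0.062525 → y ← 1.777500 + 0.25·(-0.062525) = 1.761869
t=0.500000, y=1.761869: f=-0.208548 → y ← 1.761869 + 0.25·(-0.208548) = 1.709732
t=0.750000, y=1.709732: f=-0.414643 → y ← 1.709732 + 0.25·(-0.414643) = 1.606071
y(1) ≈ 1.6061

1.6061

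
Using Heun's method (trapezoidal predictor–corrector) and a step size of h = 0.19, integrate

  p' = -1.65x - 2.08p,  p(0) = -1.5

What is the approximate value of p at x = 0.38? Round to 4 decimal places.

Heun: k1 = f(x_n, p_n); k2 = f(x_n + h, p_n + h·k1); p_{n+1} = p_n + (h/2)·(k1 + k2).
x=0.000000, p=-1.500000:
  k1 = f(0.000000, -1.500000) = 3.120000
  k2 = f(0.190000, -0.907200) = 1.573476
  p ← -1.500000 + (0.19/2)·(3.120000 + 1.573476) = -1.054120
x=0.190000, p=-1.054120:
  k1 = f(0.190000, -1.054120) = 1.879069
  k2 = f(0.380000, -0.697097) = 0.822961
  p ← -1.054120 + (0.19/2)·(1.879069 + 0.822961) = -0.797427
p(0.38) ≈ -0.7974

-0.7974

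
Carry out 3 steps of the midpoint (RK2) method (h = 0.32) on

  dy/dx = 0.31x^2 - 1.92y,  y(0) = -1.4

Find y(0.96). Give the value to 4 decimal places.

Midpoint: k1 = f(x_n, y_n); k2 = f(x_n + h/2, y_n + (h/2)·k1); y_{n+1} = y_n + h·k2.
x=0.000000, y=-1.400000:
  k1 = f(0.000000, -1.400000) = 2.688000
  k2 = f(0.160000, -0.969920) = 1.870182
  y ← -1.400000 + 0.32·1.870182 = -0.801542
x=0.320000, y=-0.801542:
  k1 = f(0.320000, -0.801542) = 1.570704
  k2 = f(0.480000, -0.550229) = 1.127864
  y ← -0.801542 + 0.32·1.127864 = -0.440625
x=0.640000, y=-0.440625:
  k1 = f(0.640000, -0.440625) = 0.972976
  k2 = f(0.800000, -0.284949) = 0.745502
  y ← -0.440625 + 0.32·0.745502 = -0.202065
y(0.96) ≈ -0.2021

-0.2021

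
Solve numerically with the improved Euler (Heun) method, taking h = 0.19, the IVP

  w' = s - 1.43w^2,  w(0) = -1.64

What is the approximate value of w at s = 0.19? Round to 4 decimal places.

-2.7509

Heun: k1 = f(s_n, w_n); k2 = f(s_n + h, w_n + h·k1); w_{n+1} = w_n + (h/2)·(k1 + k2).
s=0.000000, w=-1.640000:
  k1 = f(0.000000, -1.640000) = -3.846128
  k2 = f(0.190000, -2.370764) = -7.847349
  w ← -1.640000 + (0.19/2)·(-3.846128 + (-7.847349)) = -2.750880
w(0.19) ≈ -2.7509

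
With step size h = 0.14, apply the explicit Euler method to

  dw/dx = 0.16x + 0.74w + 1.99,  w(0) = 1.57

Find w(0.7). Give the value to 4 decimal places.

4.3180

Euler: w_{n+1} = w_n + h·f(x_n, w_n).
x=0.000000, w=1.570000: f=3.151800 → w ← 1.570000 + 0.14·3.151800 = 2.011252
x=0.140000, w=2.011252: f=3.500726 → w ← 2.011252 + 0.14·3.500726 = 2.501354
x=0.280000, w=2.501354: f=3.885802 → w ← 2.501354 + 0.14·3.885802 = 3.045366
x=0.420000, w=3.045366: f=4.310771 → w ← 3.045366 + 0.14·4.310771 = 3.648874
x=0.560000, w=3.648874: f=4.779767 → w ← 3.648874 + 0.14·4.779767 = 4.318041
w(0.7) ≈ 4.3180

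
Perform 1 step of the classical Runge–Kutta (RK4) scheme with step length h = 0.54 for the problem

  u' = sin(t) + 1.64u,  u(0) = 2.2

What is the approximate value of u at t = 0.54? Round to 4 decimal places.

RK4: k1 = f(t_n, u_n); k2 = f(t_n + h/2, u_n + (h/2)·k1); k3 = f(t_n + h/2, u_n + (h/2)·k2); k4 = f(t_n + h, u_n + h·k3); u_{n+1} = u_n + (h/6)·(k1 + 2k2 + 2k3 + k4).
t=0.000000, u=2.200000:
  k1 = f(0.000000, 2.200000) = 3.608000
  k2 = f(0.270000, 3.174160) = 5.472354
  k3 = f(0.270000, 3.677536) = 6.297890
  k4 = f(0.540000, 5.600860) = 9.699547
  u ← 2.200000 + (0.54/6)·(k1 + 2k2 + 2k3 + k4) = 5.516323
u(0.54) ≈ 5.5163

5.5163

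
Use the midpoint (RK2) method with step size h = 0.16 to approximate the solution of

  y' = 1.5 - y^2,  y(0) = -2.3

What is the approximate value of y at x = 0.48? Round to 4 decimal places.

Midpoint: k1 = f(x_n, y_n); k2 = f(x_n + h/2, y_n + (h/2)·k1); y_{n+1} = y_n + h·k2.
x=0.000000, y=-2.300000:
  k1 = f(0.000000, -2.300000) = -3.790000
  k2 = f(0.080000, -2.603200) = -5.276650
  y ← -2.300000 + 0.16·(-5.276650) = -3.144264
x=0.160000, y=-3.144264:
  k1 = f(0.160000, -3.144264) = -8.386396
  k2 = f(0.240000, -3.815176) = -13.055566
  y ← -3.144264 + 0.16·(-13.055566) = -5.233155
x=0.320000, y=-5.233155:
  k1 = f(0.320000, -5.233155) = -25.885907
  k2 = f(0.400000, -7.304027) = -51.848813
  y ← -5.233155 + 0.16·(-51.848813) = -13.528965
y(0.48) ≈ -13.5290

-13.5290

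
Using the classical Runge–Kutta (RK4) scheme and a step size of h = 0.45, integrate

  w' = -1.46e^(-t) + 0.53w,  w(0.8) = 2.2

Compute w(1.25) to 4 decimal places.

2.5217

RK4: k1 = f(t_n, w_n); k2 = f(t_n + h/2, w_n + (h/2)·k1); k3 = f(t_n + h/2, w_n + (h/2)·k2); k4 = f(t_n + h, w_n + h·k3); w_{n+1} = w_n + (h/6)·(k1 + 2k2 + 2k3 + k4).
t=0.800000, w=2.200000:
  k1 = f(0.800000, 2.200000) = 0.509980
  k2 = f(1.025000, 2.314745) = 0.702972
  k3 = f(1.025000, 2.358169) = 0.725987
  k4 = f(1.250000, 2.526694) = 0.920851
  w ← 2.200000 + (0.45/6)·(k1 + 2k2 + 2k3 + k4) = 2.521656
w(1.25) ≈ 2.5217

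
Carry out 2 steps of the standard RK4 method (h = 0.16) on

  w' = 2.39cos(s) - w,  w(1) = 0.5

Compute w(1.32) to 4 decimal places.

0.6182

RK4: k1 = f(s_n, w_n); k2 = f(s_n + h/2, w_n + (h/2)·k1); k3 = f(s_n + h/2, w_n + (h/2)·k2); k4 = f(s_n + h, w_n + h·k3); w_{n+1} = w_n + (h/6)·(k1 + 2k2 + 2k3 + k4).
s=1.000000, w=0.500000:
  k1 = f(1.000000, 0.500000) = 0.791323
  k2 = f(1.080000, 0.563306) = 0.563169
  k3 = f(1.080000, 0.545054) = 0.581421
  k4 = f(1.160000, 0.593027) = 0.361394
  w ← 0.500000 + (0.16/6)·(k1 + 2k2 + 2k3 + k4) = 0.591784
s=1.160000, w=0.591784:
  k1 = f(1.160000, 0.591784) = 0.362638
  k2 = f(1.240000, 0.620795) = 0.155468
  k3 = f(1.240000, 0.604221) = 0.172042
  k4 = f(1.320000, 0.619311) = -0.026171
  w ← 0.591784 + (0.16/6)·(k1 + 2k2 + 2k3 + k4) = 0.618224
w(1.32) ≈ 0.6182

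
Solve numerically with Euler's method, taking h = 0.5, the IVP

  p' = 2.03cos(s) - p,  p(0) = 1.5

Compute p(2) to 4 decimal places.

Euler: p_{n+1} = p_n + h·f(s_n, p_n).
s=0.000000, p=1.500000: f=0.530000 → p ← 1.500000 + 0.5·0.530000 = 1.765000
s=0.500000, p=1.765000: f=0.016493 → p ← 1.765000 + 0.5·0.016493 = 1.773246
s=1.000000, p=1.773246: f=-0.676433 → p ← 1.773246 + 0.5·(-0.676433) = 1.435030
s=1.500000, p=1.435030: f=-1.291433 → p ← 1.435030 + 0.5·(-1.291433) = 0.789313
p(2) ≈ 0.7893

0.7893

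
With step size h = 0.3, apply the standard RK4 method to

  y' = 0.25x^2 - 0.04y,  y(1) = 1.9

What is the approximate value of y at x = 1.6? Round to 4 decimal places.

RK4: k1 = f(x_n, y_n); k2 = f(x_n + h/2, y_n + (h/2)·k1); k3 = f(x_n + h/2, y_n + (h/2)·k2); k4 = f(x_n + h, y_n + h·k3); y_{n+1} = y_n + (h/6)·(k1 + 2k2 + 2k3 + k4).
x=1.000000, y=1.900000:
  k1 = f(1.000000, 1.900000) = 0.174000
  k2 = f(1.150000, 1.926100) = 0.253581
  k3 = f(1.150000, 1.938037) = 0.253104
  k4 = f(1.300000, 1.975931) = 0.343463
  y ← 1.900000 + (0.3/6)·(k1 + 2k2 + 2k3 + k4) = 1.976542
x=1.300000, y=1.976542:
  k1 = f(1.300000, 1.976542) = 0.343438
  k2 = f(1.450000, 2.028057) = 0.444503
  k3 = f(1.450000, 2.043217) = 0.443896
  k4 = f(1.600000, 2.109710) = 0.555612
  y ← 1.976542 + (0.3/6)·(k1 + 2k2 + 2k3 + k4) = 2.110334
y(1.6) ≈ 2.1103

2.1103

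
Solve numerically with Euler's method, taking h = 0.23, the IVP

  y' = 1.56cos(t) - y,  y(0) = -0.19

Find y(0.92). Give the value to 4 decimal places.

0.8284

Euler: y_{n+1} = y_n + h·f(t_n, y_n).
t=0.000000, y=-0.190000: f=1.750000 → y ← -0.190000 + 0.23·1.750000 = 0.212500
t=0.230000, y=0.212500: f=1.306420 → y ← 0.212500 + 0.23·1.306420 = 0.512977
t=0.460000, y=0.512977: f=0.884865 → y ← 0.512977 + 0.23·0.884865 = 0.716496
t=0.690000, y=0.716496: f=0.486648 → y ← 0.716496 + 0.23·0.486648 = 0.828425
y(0.92) ≈ 0.8284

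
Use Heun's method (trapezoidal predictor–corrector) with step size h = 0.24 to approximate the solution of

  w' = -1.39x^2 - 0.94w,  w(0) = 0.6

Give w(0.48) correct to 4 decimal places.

Heun: k1 = f(x_n, w_n); k2 = f(x_n + h, w_n + h·k1); w_{n+1} = w_n + (h/2)·(k1 + k2).
x=0.000000, w=0.600000:
  k1 = f(0.000000, 0.600000) = -0.564000
  k2 = f(0.240000, 0.464640) = -0.516826
  w ← 0.600000 + (0.24/2)·(-0.564000 + (-0.516826)) = 0.470301
x=0.240000, w=0.470301:
  k1 = f(0.240000, 0.470301) = -0.522147
  k2 = f(0.480000, 0.344986) = -0.644543
  w ← 0.470301 + (0.24/2)·(-0.522147 + (-0.644543)) = 0.330298
w(0.48) ≈ 0.3303

0.3303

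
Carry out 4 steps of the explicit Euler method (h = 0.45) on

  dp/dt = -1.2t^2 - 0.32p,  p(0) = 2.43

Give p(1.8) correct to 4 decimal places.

Euler: p_{n+1} = p_n + h·f(t_n, p_n).
t=0.000000, p=2.430000: f=-0.777600 → p ← 2.430000 + 0.45·(-0.777600) = 2.080080
t=0.450000, p=2.080080: f=-0.908626 → p ← 2.080080 + 0.45·(-0.908626) = 1.671198
t=0.900000, p=1.671198: f=-1.506784 → p ← 1.671198 + 0.45·(-1.506784) = 0.993146
t=1.350000, p=0.993146: f=-2.504807 → p ← 0.993146 + 0.45·(-2.504807) = -0.134017
p(1.8) ≈ -0.1340

-0.1340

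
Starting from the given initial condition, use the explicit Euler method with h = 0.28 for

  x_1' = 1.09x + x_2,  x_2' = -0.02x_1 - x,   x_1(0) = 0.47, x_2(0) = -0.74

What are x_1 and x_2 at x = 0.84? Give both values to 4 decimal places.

Euler on (x_1,x_2): x_1_{n+1} = x_1_n + h·x_1', x_2_{n+1} = x_2_n + h·x_2'.
0.000000: (0.470000, -0.740000); f=(-0.740000, -0.009400) → (0.262800, -0.742632)
0.280000: (0.262800, -0.742632); f=(-0.437432, -0.285256) → (0.140319, -0.822504)
0.560000: (0.140319, -0.822504); f=(-0.212104, -0.562806) → (0.080930, -0.980089)
(x_1(0.84), x_2(0.84)) ≈ (0.0809, -0.9801)

0.0809, -0.9801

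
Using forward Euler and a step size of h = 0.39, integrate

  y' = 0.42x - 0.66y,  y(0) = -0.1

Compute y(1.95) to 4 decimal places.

0.4719

Euler: y_{n+1} = y_n + h·f(x_n, y_n).
x=0.000000, y=-0.100000: f=0.066000 → y ← -0.100000 + 0.39·0.066000 = -0.074260
x=0.390000, y=-0.074260: f=0.212812 → y ← -0.074260 + 0.39·0.212812 = 0.008737
x=0.780000, y=0.008737: f=0.321834 → y ← 0.008737 + 0.39·0.321834 = 0.134252
x=1.170000, y=0.134252: f=0.402794 → y ← 0.134252 + 0.39·0.402794 = 0.291341
x=1.560000, y=0.291341: f=0.462915 → y ← 0.291341 + 0.39·0.462915 = 0.471878
y(1.95) ≈ 0.4719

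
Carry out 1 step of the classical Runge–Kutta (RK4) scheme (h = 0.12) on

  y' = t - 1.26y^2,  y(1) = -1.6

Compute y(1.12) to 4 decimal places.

-1.9407

RK4: k1 = f(t_n, y_n); k2 = f(t_n + h/2, y_n + (h/2)·k1); k3 = f(t_n + h/2, y_n + (h/2)·k2); k4 = f(t_n + h, y_n + h·k3); y_{n+1} = y_n + (h/6)·(k1 + 2k2 + 2k3 + k4).
t=1.000000, y=-1.600000:
  k1 = f(1.000000, -1.600000) = -2.225600
  k2 = f(1.060000, -1.733536) = -2.726485
  k3 = f(1.060000, -1.763589) = -2.858911
  k4 = f(1.120000, -1.943069) = -3.637153
  y ← -1.600000 + (0.12/6)·(k1 + 2k2 + 2k3 + k4) = -1.940671
y(1.12) ≈ -1.9407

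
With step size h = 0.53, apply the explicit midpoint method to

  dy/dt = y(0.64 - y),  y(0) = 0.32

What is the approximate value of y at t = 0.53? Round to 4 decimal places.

Midpoint: k1 = f(t_n, y_n); k2 = f(t_n + h/2, y_n + (h/2)·k1); y_{n+1} = y_n + h·k2.
t=0.000000, y=0.320000:
  k1 = f(0.000000, 0.320000) = 0.102400
  k2 = f(0.265000, 0.347136) = 0.101664
  y ← 0.320000 + 0.53·0.101664 = 0.373882
y(0.53) ≈ 0.3739

0.3739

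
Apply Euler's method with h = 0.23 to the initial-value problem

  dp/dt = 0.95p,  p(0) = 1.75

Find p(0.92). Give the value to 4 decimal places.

3.8578

Euler: p_{n+1} = p_n + h·f(t_n, p_n).
t=0.000000, p=1.750000: f=1.662500 → p ← 1.750000 + 0.23·1.662500 = 2.132375
t=0.230000, p=2.132375: f=2.025756 → p ← 2.132375 + 0.23·2.025756 = 2.598299
t=0.460000, p=2.598299: f=2.468384 → p ← 2.598299 + 0.23·2.468384 = 3.166027
t=0.690000, p=3.166027: f=3.007726 → p ← 3.166027 + 0.23·3.007726 = 3.857804
p(0.92) ≈ 3.8578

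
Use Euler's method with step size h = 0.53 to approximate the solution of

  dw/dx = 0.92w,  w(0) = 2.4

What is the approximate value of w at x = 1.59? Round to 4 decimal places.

7.9008

Euler: w_{n+1} = w_n + h·f(x_n, w_n).
x=0.000000, w=2.400000: f=2.208000 → w ← 2.400000 + 0.53·2.208000 = 3.570240
x=0.530000, w=3.570240: f=3.284621 → w ← 3.570240 + 0.53·3.284621 = 5.311089
x=1.060000, w=5.311089: f=4.886202 → w ← 5.311089 + 0.53·4.886202 = 7.900776
w(1.59) ≈ 7.9008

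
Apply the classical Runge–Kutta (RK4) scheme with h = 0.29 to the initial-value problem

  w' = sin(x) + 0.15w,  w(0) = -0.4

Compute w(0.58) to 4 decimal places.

RK4: k1 = f(x_n, w_n); k2 = f(x_n + h/2, w_n + (h/2)·k1); k3 = f(x_n + h/2, w_n + (h/2)·k2); k4 = f(x_n + h, w_n + h·k3); w_{n+1} = w_n + (h/6)·(k1 + 2k2 + 2k3 + k4).
x=0.000000, w=-0.400000:
  k1 = f(0.000000, -0.400000) = -0.060000
  k2 = f(0.145000, -0.408700) = 0.083187
  k3 = f(0.145000, -0.387938) = 0.086302
  k4 = f(0.290000, -0.374972) = 0.229706
  w ← -0.400000 + (0.29/6)·(k1 + 2k2 + 2k3 + k4) = -0.375414
x=0.290000, w=-0.375414:
  k1 = f(0.290000, -0.375414) = 0.229640
  k2 = f(0.435000, -0.342116) = 0.370093
  k3 = f(0.435000, -0.321750) = 0.373148
  k4 = f(0.580000, -0.267201) = 0.507944
  w ← -0.375414 + (0.29/6)·(k1 + 2k2 + 2k3 + k4) = -0.267917
w(0.58) ≈ -0.2679

-0.2679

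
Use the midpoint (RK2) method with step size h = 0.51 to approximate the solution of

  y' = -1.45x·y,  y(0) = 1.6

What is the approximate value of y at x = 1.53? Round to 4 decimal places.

Midpoint: k1 = f(x_n, y_n); k2 = f(x_n + h/2, y_n + (h/2)·k1); y_{n+1} = y_n + h·k2.
x=0.000000, y=1.600000:
  k1 = f(0.000000, 1.600000) = 0.000000
  k2 = f(0.255000, 1.600000) = -0.591600
  y ← 1.600000 + 0.51·(-0.591600) = 1.298284
x=0.510000, y=1.298284:
  k1 = f(0.510000, 1.298284) = -0.960081
  k2 = f(0.765000, 1.053463) = -1.168554
  y ← 1.298284 + 0.51·(-1.168554) = 0.702321
x=1.020000, y=0.702321:
  k1 = f(1.020000, 0.702321) = -1.038733
  k2 = f(1.275000, 0.437444) = -0.808725
  y ← 0.702321 + 0.51·(-0.808725) = 0.289871
y(1.53) ≈ 0.2899

0.2899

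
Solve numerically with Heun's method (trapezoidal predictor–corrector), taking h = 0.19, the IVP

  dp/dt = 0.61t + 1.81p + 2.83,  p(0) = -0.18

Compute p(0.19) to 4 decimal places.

0.3886

Heun: k1 = f(t_n, p_n); k2 = f(t_n + h, p_n + h·k1); p_{n+1} = p_n + (h/2)·(k1 + k2).
t=0.000000, p=-0.180000:
  k1 = f(0.000000, -0.180000) = 2.504200
  k2 = f(0.190000, 0.295798) = 3.481294
  p ← -0.180000 + (0.19/2)·(2.504200 + 3.481294) = 0.388622
p(0.19) ≈ 0.3886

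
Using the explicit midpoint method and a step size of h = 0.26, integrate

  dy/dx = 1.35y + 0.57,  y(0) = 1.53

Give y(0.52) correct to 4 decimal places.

3.4733

Midpoint: k1 = f(x_n, y_n); k2 = f(x_n + h/2, y_n + (h/2)·k1); y_{n+1} = y_n + h·k2.
x=0.000000, y=1.530000:
  k1 = f(0.000000, 1.530000) = 2.635500
  k2 = f(0.130000, 1.872615) = 3.098030
  y ← 1.530000 + 0.26·3.098030 = 2.335488
x=0.260000, y=2.335488:
  k1 = f(0.260000, 2.335488) = 3.722909
  k2 = f(0.390000, 2.819466) = 4.376279
  y ← 2.335488 + 0.26·4.376279 = 3.473320
y(0.52) ≈ 3.4733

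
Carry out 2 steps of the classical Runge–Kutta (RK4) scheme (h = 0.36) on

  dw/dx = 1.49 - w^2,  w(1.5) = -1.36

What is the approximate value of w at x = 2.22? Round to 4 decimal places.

-2.3195

RK4: k1 = f(x_n, w_n); k2 = f(x_n + h/2, w_n + (h/2)·k1); k3 = f(x_n + h/2, w_n + (h/2)·k2); k4 = f(x_n + h, w_n + h·k3); w_{n+1} = w_n + (h/6)·(k1 + 2k2 + 2k3 + k4).
x=1.500000, w=-1.360000:
  k1 = f(1.500000, -1.360000) = -0.359600
  k2 = f(1.680000, -1.424728) = -0.539850
  k3 = f(1.680000, -1.457173) = -0.633353
  k4 = f(1.860000, -1.588007) = -1.031767
  w ← -1.360000 + (0.36/6)·(k1 + 2k2 + 2k3 + k4) = -1.584266
x=1.860000, w=-1.584266:
  k1 = f(1.860000, -1.584266) = -1.019900
  k2 = f(2.040000, -1.767848) = -1.635288
  k3 = f(2.040000, -1.878618) = -2.039206
  k4 = f(2.220000, -2.318381) = -3.884888
  w ← -1.584266 + (0.36/6)·(k1 + 2k2 + 2k3 + k4) = -2.319493
w(2.22) ≈ -2.3195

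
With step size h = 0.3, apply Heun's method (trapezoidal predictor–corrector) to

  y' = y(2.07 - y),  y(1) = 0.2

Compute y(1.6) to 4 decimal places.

Heun: k1 = f(t_n, y_n); k2 = f(t_n + h, y_n + h·k1); y_{n+1} = y_n + (h/2)·(k1 + k2).
t=1.000000, y=0.200000:
  k1 = f(1.000000, 0.200000) = 0.374000
  k2 = f(1.300000, 0.312200) = 0.548785
  y ← 0.200000 + (0.3/2)·(0.374000 + 0.548785) = 0.338418
t=1.300000, y=0.338418:
  k1 = f(1.300000, 0.338418) = 0.585998
  k2 = f(1.600000, 0.514217) = 0.800010
  y ← 0.338418 + (0.3/2)·(0.585998 + 0.800010) = 0.546319
y(1.6) ≈ 0.5463

0.5463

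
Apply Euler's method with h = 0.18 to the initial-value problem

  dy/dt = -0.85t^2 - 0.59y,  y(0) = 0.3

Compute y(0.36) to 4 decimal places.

Euler: y_{n+1} = y_n + h·f(t_n, y_n).
t=0.000000, y=0.300000: f=-0.177000 → y ← 0.300000 + 0.18·(-0.177000) = 0.268140
t=0.180000, y=0.268140: f=-0.185743 → y ← 0.268140 + 0.18·(-0.185743) = 0.234706
y(0.36) ≈ 0.2347

0.2347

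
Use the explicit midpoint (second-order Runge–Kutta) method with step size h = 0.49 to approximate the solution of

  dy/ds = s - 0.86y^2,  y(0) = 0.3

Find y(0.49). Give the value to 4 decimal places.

0.3868

Midpoint: k1 = f(s_n, y_n); k2 = f(s_n + h/2, y_n + (h/2)·k1); y_{n+1} = y_n + h·k2.
s=0.000000, y=0.300000:
  k1 = f(0.000000, 0.300000) = -0.077400
  k2 = f(0.245000, 0.281037) = 0.177076
  y ← 0.300000 + 0.49·0.177076 = 0.386767
y(0.49) ≈ 0.3868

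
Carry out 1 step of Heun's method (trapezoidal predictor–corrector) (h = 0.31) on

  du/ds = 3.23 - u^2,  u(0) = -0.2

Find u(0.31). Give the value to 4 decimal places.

Heun: k1 = f(s_n, u_n); k2 = f(s_n + h, u_n + h·k1); u_{n+1} = u_n + (h/2)·(k1 + k2).
s=0.000000, u=-0.200000:
  k1 = f(0.000000, -0.200000) = 3.190000
  k2 = f(0.310000, 0.788900) = 2.607637
  u ← -0.200000 + (0.31/2)·(3.190000 + 2.607637) = 0.698634
u(0.31) ≈ 0.6986

0.6986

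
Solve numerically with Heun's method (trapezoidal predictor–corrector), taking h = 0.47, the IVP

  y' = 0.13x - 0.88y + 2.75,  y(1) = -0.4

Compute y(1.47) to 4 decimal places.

Heun: k1 = f(x_n, y_n); k2 = f(x_n + h, y_n + h·k1); y_{n+1} = y_n + (h/2)·(k1 + k2).
x=1.000000, y=-0.400000:
  k1 = f(1.000000, -0.400000) = 3.232000
  k2 = f(1.470000, 1.119040) = 1.956345
  y ← -0.400000 + (0.47/2)·(3.232000 + 1.956345) = 0.819261
y(1.47) ≈ 0.8193

0.8193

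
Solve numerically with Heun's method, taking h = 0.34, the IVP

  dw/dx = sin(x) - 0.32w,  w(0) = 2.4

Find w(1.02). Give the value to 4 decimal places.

2.1598

Heun: k1 = f(x_n, w_n); k2 = f(x_n + h, w_n + h·k1); w_{n+1} = w_n + (h/2)·(k1 + k2).
x=0.000000, w=2.400000:
  k1 = f(0.000000, 2.400000) = -0.768000
  k2 = f(0.340000, 2.138880) = -0.350955
  w ← 2.400000 + (0.34/2)·(-0.768000 + (-0.350955)) = 2.209778
x=0.340000, w=2.209778:
  k1 = f(0.340000, 2.209778) = -0.373642
  k2 = f(0.680000, 2.082740) = -0.037684
  w ← 2.209778 + (0.34/2)·(-0.373642 + (-0.037684)) = 2.139852
x=0.680000, w=2.139852:
  k1 = f(0.680000, 2.139852) = -0.055960
  k2 = f(1.020000, 2.120826) = 0.173444
  w ← 2.139852 + (0.34/2)·(-0.055960 + 0.173444) = 2.159825
w(1.02) ≈ 2.1598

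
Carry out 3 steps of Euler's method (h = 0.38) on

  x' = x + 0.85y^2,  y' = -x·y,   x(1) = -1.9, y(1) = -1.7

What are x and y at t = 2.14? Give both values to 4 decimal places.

8.0639, -4.0062

Euler on (x,y): x_{n+1} = x_n + h·x', y_{n+1} = y_n + h·y'.
1.000000: (-1.900000, -1.700000); f=(0.556500, -3.230000) → (-1.688530, -2.927400)
1.380000: (-1.688530, -2.927400); f=(5.595690, -4.943003) → (0.437832, -4.805741)
1.760000: (0.437832, -4.805741); f=(20.068707, 2.104108) → (8.063941, -4.006180)
(x(2.14), y(2.14)) ≈ (8.0639, -4.0062)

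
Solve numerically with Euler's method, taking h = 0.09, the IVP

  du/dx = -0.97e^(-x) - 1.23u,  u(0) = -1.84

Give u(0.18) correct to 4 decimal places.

Euler: u_{n+1} = u_n + h·f(x_n, u_n).
x=0.000000, u=-1.840000: f=1.293200 → u ← -1.840000 + 0.09·1.293200 = -1.723612
x=0.090000, u=-1.723612: f=1.233530 → u ← -1.723612 + 0.09·1.233530 = -1.612594
u(0.18) ≈ -1.6126

-1.6126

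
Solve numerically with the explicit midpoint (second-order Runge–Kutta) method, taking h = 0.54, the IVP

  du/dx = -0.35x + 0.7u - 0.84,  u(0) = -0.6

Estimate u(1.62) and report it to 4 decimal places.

-4.9320

Midpoint: k1 = f(x_n, u_n); k2 = f(x_n + h/2, u_n + (h/2)·k1); u_{n+1} = u_n + h·k2.
x=0.000000, u=-0.600000:
  k1 = f(0.000000, -0.600000) = -1.260000
  k2 = f(0.270000, -0.940200) = -1.592640
  u ← -0.600000 + 0.54·(-1.592640) = -1.460026
x=0.540000, u=-1.460026:
  k1 = f(0.540000, -1.460026) = -2.051018
  k2 = f(0.810000, -2.013800) = -2.533160
  u ← -1.460026 + 0.54·(-2.533160) = -2.827932
x=1.080000, u=-2.827932:
  k1 = f(1.080000, -2.827932) = -3.197553
  k2 = f(1.350000, -3.691271) = -3.896390
  u ← -2.827932 + 0.54·(-3.896390) = -4.931983
u(1.62) ≈ -4.9320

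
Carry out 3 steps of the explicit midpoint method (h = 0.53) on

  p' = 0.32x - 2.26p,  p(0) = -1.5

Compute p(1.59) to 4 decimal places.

Midpoint: k1 = f(x_n, p_n); k2 = f(x_n + h/2, p_n + (h/2)·k1); p_{n+1} = p_n + h·k2.
x=0.000000, p=-1.500000:
  k1 = f(0.000000, -1.500000) = 3.390000
  k2 = f(0.265000, -0.601650) = 1.444529
  p ← -1.500000 + 0.53·1.444529 = -0.734400
x=0.530000, p=-0.734400:
  k1 = f(0.530000, -0.734400) = 1.829343
  k2 = f(0.795000, -0.249624) = 0.818550
  p ← -0.734400 + 0.53·0.818550 = -0.300568
x=1.060000, p=-0.300568:
  k1 = f(1.060000, -0.300568) = 1.018485
  k2 = f(1.325000, -0.030670) = 0.493314
  p ← -0.300568 + 0.53·0.493314 = -0.039112
p(1.59) ≈ -0.0391

-0.0391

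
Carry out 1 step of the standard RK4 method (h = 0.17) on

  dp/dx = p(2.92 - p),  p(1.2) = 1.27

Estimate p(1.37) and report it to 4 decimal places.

RK4: k1 = f(x_n, p_n); k2 = f(x_n + h/2, p_n + (h/2)·k1); k3 = f(x_n + h/2, p_n + (h/2)·k2); k4 = f(x_n + h, p_n + h·k3); p_{n+1} = p_n + (h/6)·(k1 + 2k2 + 2k3 + k4).
x=1.200000, p=1.270000:
  k1 = f(1.200000, 1.270000) = 2.095500
  k2 = f(1.285000, 1.448117) = 2.131459
  k3 = f(1.285000, 1.451174) = 2.131522
  k4 = f(1.370000, 1.632359) = 2.101892
  p ← 1.270000 + (0.17/6)·(k1 + 2k2 + 2k3 + k4) = 1.630495
p(1.37) ≈ 1.6305

1.6305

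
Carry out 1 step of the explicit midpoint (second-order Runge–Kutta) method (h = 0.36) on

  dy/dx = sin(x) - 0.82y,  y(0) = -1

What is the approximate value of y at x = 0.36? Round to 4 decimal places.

Midpoint: k1 = f(x_n, y_n); k2 = f(x_n + h/2, y_n + (h/2)·k1); y_{n+1} = y_n + h·k2.
x=0.000000, y=-1.000000:
  k1 = f(0.000000, -1.000000) = 0.820000
  k2 = f(0.180000, -0.852400) = 0.877998
  y ← -1.000000 + 0.36·0.877998 = -0.683921
y(0.36) ≈ -0.6839

-0.6839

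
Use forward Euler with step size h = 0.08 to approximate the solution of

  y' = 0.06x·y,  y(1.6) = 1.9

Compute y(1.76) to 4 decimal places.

Euler: y_{n+1} = y_n + h·f(x_n, y_n).
x=1.600000, y=1.900000: f=0.182400 → y ← 1.900000 + 0.08·0.182400 = 1.914592
x=1.680000, y=1.914592: f=0.192991 → y ← 1.914592 + 0.08·0.192991 = 1.930031
y(1.76) ≈ 1.9300

1.9300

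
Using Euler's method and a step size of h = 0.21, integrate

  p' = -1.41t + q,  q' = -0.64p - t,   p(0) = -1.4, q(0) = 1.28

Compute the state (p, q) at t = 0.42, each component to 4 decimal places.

-0.8851, 1.5761

Euler on (p,q): p_{n+1} = p_n + h·p', q_{n+1} = q_n + h·q'.
0.000000: (-1.400000, 1.280000); f=(1.280000, 0.896000) → (-1.131200, 1.468160)
0.210000: (-1.131200, 1.468160); f=(1.172060, 0.513968) → (-0.885067, 1.576093)
(p(0.42), q(0.42)) ≈ (-0.8851, 1.5761)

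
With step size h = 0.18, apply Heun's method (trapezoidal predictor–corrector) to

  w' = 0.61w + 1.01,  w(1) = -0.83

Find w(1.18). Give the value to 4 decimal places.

-0.7344

Heun: k1 = f(t_n, w_n); k2 = f(t_n + h, w_n + h·k1); w_{n+1} = w_n + (h/2)·(k1 + k2).
t=1.000000, w=-0.830000:
  k1 = f(1.000000, -0.830000) = 0.503700
  k2 = f(1.180000, -0.739334) = 0.559006
  w ← -0.830000 + (0.18/2)·(0.503700 + 0.559006) = -0.734356
w(1.18) ≈ -0.7344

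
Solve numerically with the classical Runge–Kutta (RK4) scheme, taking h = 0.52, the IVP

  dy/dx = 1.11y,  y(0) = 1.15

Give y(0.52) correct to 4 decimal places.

2.0475

RK4: k1 = f(x_n, y_n); k2 = f(x_n + h/2, y_n + (h/2)·k1); k3 = f(x_n + h/2, y_n + (h/2)·k2); k4 = f(x_n + h, y_n + h·k3); y_{n+1} = y_n + (h/6)·(k1 + 2k2 + 2k3 + k4).
x=0.000000, y=1.150000:
  k1 = f(0.000000, 1.150000) = 1.276500
  k2 = f(0.260000, 1.481890) = 1.644898
  k3 = f(0.260000, 1.577673) = 1.751218
  k4 = f(0.520000, 2.060633) = 2.287303
  y ← 1.150000 + (0.52/6)·(k1 + 2k2 + 2k3 + k4) = 2.047523
y(0.52) ≈ 2.0475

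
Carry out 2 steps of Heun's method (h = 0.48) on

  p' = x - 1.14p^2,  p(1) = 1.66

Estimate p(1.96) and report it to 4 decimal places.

Heun: k1 = f(x_n, p_n); k2 = f(x_n + h, p_n + h·k1); p_{n+1} = p_n + (h/2)·(k1 + k2).
x=1.000000, p=1.660000:
  k1 = f(1.000000, 1.660000) = -2.141384
  k2 = f(1.480000, 0.632136) = 1.024461
  p ← 1.660000 + (0.48/2)·(-2.141384 + 1.024461) = 1.391939
x=1.480000, p=1.391939:
  k1 = f(1.480000, 1.391939) = -0.728742
  k2 = f(1.960000, 1.042142) = 0.721891
  p ← 1.391939 + (0.48/2)·(-0.728742 + 0.721891) = 1.390294
p(1.96) ≈ 1.3903

1.3903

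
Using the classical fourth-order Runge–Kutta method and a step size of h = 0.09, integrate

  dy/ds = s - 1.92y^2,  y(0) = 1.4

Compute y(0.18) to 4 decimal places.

RK4: k1 = f(s_n, y_n); k2 = f(s_n + h/2, y_n + (h/2)·k1); k3 = f(s_n + h/2, y_n + (h/2)·k2); k4 = f(s_n + h, y_n + h·k3); y_{n+1} = y_n + (h/6)·(k1 + 2k2 + 2k3 + k4).
s=0.000000, y=1.400000:
  k1 = f(0.000000, 1.400000) = -3.763200
  k2 = f(0.045000, 1.230656) = -2.862867
  k3 = f(0.045000, 1.271171) = -3.057481
  k4 = f(0.090000, 1.124827) = -2.339251
  y ← 1.400000 + (0.09/6)·(k1 + 2k2 + 2k3 + k4) = 1.130853
s=0.090000, y=1.130853:
  k1 = f(0.090000, 1.130853) = -2.365350
  k2 = f(0.135000, 1.024412) = -1.879886
  k3 = f(0.135000, 1.046258) = -1.966739
  k4 = f(0.180000, 0.953846) = -1.566860
  y ← 1.130853 + (0.09/6)·(k1 + 2k2 + 2k3 + k4) = 0.956471
y(0.18) ≈ 0.9565

0.9565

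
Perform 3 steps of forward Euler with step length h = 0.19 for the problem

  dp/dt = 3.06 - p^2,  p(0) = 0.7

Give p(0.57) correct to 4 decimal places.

Euler: p_{n+1} = p_n + h·f(t_n, p_n).
t=0.000000, p=0.700000: f=2.570000 → p ← 0.700000 + 0.19·2.570000 = 1.188300
t=0.190000, p=1.188300: f=1.647943 → p ← 1.188300 + 0.19·1.647943 = 1.501409
t=0.380000, p=1.501409: f=0.805770 → p ← 1.501409 + 0.19·0.805770 = 1.654506
p(0.57) ≈ 1.6545

1.6545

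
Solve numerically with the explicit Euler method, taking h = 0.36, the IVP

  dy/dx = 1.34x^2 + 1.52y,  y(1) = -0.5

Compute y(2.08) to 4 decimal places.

2.1105

Euler: y_{n+1} = y_n + h·f(x_n, y_n).
x=1.000000, y=-0.500000: f=0.580000 → y ← -0.500000 + 0.36·0.580000 = -0.291200
x=1.360000, y=-0.291200: f=2.035840 → y ← -0.291200 + 0.36·2.035840 = 0.441702
x=1.720000, y=0.441702: f=4.635644 → y ← 0.441702 + 0.36·4.635644 = 2.110534
y(2.08) ≈ 2.1105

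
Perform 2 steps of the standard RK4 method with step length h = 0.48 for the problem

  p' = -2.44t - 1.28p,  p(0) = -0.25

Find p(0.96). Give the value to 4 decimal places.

RK4: k1 = f(t_n, p_n); k2 = f(t_n + h/2, p_n + (h/2)·k1); k3 = f(t_n + h/2, p_n + (h/2)·k2); k4 = f(t_n + h, p_n + h·k3); p_{n+1} = p_n + (h/6)·(k1 + 2k2 + 2k3 + k4).
t=0.000000, p=-0.250000:
  k1 = f(0.000000, -0.250000) = 0.320000
  k2 = f(0.240000, -0.173200) = -0.363904
  k3 = f(0.240000, -0.337337) = -0.153809
  k4 = f(0.480000, -0.323828) = -0.756700
  p ← -0.250000 + (0.48/6)·(k1 + 2k2 + 2k3 + k4) = -0.367770
t=0.480000, p=-0.367770:
  k1 = f(0.480000, -0.367770) = -0.700454
  k2 = f(0.720000, -0.535879) = -1.070875
  k3 = f(0.720000, -0.624780) = -0.957082
  k4 = f(0.960000, -0.827169) = -1.283623
  p ← -0.367770 + (0.48/6)·(k1 + 2k2 + 2k3 + k4) = -0.850969
p(0.96) ≈ -0.8510

-0.8510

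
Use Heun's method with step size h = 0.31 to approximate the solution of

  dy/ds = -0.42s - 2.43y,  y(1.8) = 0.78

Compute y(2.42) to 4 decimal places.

-0.0602

Heun: k1 = f(s_n, y_n); k2 = f(s_n + h, y_n + h·k1); y_{n+1} = y_n + (h/2)·(k1 + k2).
s=1.800000, y=0.780000:
  k1 = f(1.800000, 0.780000) = -2.651400
  k2 = f(2.110000, -0.041934) = -0.784300
  y ← 0.780000 + (0.31/2)·(-2.651400 + (-0.784300)) = 0.247466
s=2.110000, y=0.247466:
  k1 = f(2.110000, 0.247466) = -1.487543
  k2 = f(2.420000, -0.213672) = -0.497177
  y ← 0.247466 + (0.31/2)·(-1.487543 + (-0.497177)) = -0.060165
y(2.42) ≈ -0.0602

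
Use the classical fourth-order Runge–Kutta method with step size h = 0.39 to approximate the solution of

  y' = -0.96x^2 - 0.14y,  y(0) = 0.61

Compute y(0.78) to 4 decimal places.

0.3991

RK4: k1 = f(x_n, y_n); k2 = f(x_n + h/2, y_n + (h/2)·k1); k3 = f(x_n + h/2, y_n + (h/2)·k2); k4 = f(x_n + h, y_n + h·k3); y_{n+1} = y_n + (h/6)·(k1 + 2k2 + 2k3 + k4).
x=0.000000, y=0.610000:
  k1 = f(0.000000, 0.610000) = -0.085400
  k2 = f(0.195000, 0.593347) = -0.119573
  k3 = f(0.195000, 0.586683) = -0.118640
  k4 = f(0.390000, 0.563731) = -0.224938
  y ← 0.610000 + (0.39/6)·(k1 + 2k2 + 2k3 + k4) = 0.558860
x=0.390000, y=0.558860:
  k1 = f(0.390000, 0.558860) = -0.224256
  k2 = f(0.585000, 0.515130) = -0.400654
  k3 = f(0.585000, 0.480733) = -0.395839
  k4 = f(0.780000, 0.404483) = -0.640692
  y ← 0.558860 + (0.39/6)·(k1 + 2k2 + 2k3 + k4) = 0.399095
y(0.78) ≈ 0.3991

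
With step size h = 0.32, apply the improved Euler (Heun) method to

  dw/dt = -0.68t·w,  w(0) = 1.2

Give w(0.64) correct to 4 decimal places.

1.0429

Heun: k1 = f(t_n, w_n); k2 = f(t_n + h, w_n + h·k1); w_{n+1} = w_n + (h/2)·(k1 + k2).
t=0.000000, w=1.200000:
  k1 = f(0.000000, 1.200000) = 0.000000
  k2 = f(0.320000, 1.200000) = -0.261120
  w ← 1.200000 + (0.32/2)·(0.000000 + (-0.261120)) = 1.158221
t=0.320000, w=1.158221:
  k1 = f(0.320000, 1.158221) = -0.252029
  k2 = f(0.640000, 1.077572) = -0.468959
  w ← 1.158221 + (0.32/2)·(-0.252029 + (-0.468959)) = 1.042863
w(0.64) ≈ 1.0429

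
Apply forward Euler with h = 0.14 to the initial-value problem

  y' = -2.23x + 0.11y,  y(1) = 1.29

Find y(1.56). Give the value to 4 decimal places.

-0.1716

Euler: y_{n+1} = y_n + h·f(x_n, y_n).
x=1.000000, y=1.290000: f=-2.088100 → y ← 1.290000 + 0.14·(-2.088100) = 0.997666
x=1.140000, y=0.997666: f=-2.432457 → y ← 0.997666 + 0.14·(-2.432457) = 0.657122
x=1.280000, y=0.657122: f=-2.782117 → y ← 0.657122 + 0.14·(-2.782117) = 0.267626
x=1.420000, y=0.267626: f=-3.137161 → y ← 0.267626 + 0.14·(-3.137161) = -0.171577
y(1.56) ≈ -0.1716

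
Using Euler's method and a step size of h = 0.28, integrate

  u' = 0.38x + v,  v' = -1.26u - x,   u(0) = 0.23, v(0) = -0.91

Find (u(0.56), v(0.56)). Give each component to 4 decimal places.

-0.2725, -1.0608

Euler on (u,v): u_{n+1} = u_n + h·u', v_{n+1} = v_n + h·v'.
0.000000: (0.230000, -0.910000); f=(-0.910000, -0.289800) → (-0.024800, -0.991144)
0.280000: (-0.024800, -0.991144); f=(-0.884744, -0.248752) → (-0.272528, -1.060795)
(u(0.56), v(0.56)) ≈ (-0.2725, -1.0608)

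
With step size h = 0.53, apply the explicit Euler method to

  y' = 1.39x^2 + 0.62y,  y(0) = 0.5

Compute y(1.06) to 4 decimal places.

Euler: y_{n+1} = y_n + h·f(x_n, y_n).
x=0.000000, y=0.500000: f=0.310000 → y ← 0.500000 + 0.53·0.310000 = 0.664300
x=0.530000, y=0.664300: f=0.802317 → y ← 0.664300 + 0.53·0.802317 = 1.089528
y(1.06) ≈ 1.0895

1.0895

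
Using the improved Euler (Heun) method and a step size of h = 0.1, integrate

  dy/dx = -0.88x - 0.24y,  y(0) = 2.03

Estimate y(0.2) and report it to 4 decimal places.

Heun: k1 = f(x_n, y_n); k2 = f(x_n + h, y_n + h·k1); y_{n+1} = y_n + (h/2)·(k1 + k2).
x=0.000000, y=2.030000:
  k1 = f(0.000000, 2.030000) = -0.487200
  k2 = f(0.100000, 1.981280) = -0.563507
  y ← 2.030000 + (0.1/2)·(-0.487200 + (-0.563507)) = 1.977465
x=0.100000, y=1.977465:
  k1 = f(0.100000, 1.977465) = -0.562592
  k2 = f(0.200000, 1.921205) = -0.637089
  y ← 1.977465 + (0.1/2)·(-0.562592 + (-0.637089)) = 1.917481
y(0.2) ≈ 1.9175

1.9175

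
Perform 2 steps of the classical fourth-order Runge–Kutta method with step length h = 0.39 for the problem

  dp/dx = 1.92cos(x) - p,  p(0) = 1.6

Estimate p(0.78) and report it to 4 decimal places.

RK4: k1 = f(x_n, p_n); k2 = f(x_n + h/2, p_n + (h/2)·k1); k3 = f(x_n + h/2, p_n + (h/2)·k2); k4 = f(x_n + h, p_n + h·k3); p_{n+1} = p_n + (h/6)·(k1 + 2k2 + 2k3 + k4).
x=0.000000, p=1.600000:
  k1 = f(0.000000, 1.600000) = 0.320000
  k2 = f(0.195000, 1.662400) = 0.221212
  k3 = f(0.195000, 1.643136) = 0.240475
  k4 = f(0.390000, 1.693785) = 0.082040
  p ← 1.600000 + (0.39/6)·(k1 + 2k2 + 2k3 + k4) = 1.686152
x=0.390000, p=1.686152:
  k1 = f(0.390000, 1.686152) = 0.089674
  k2 = f(0.585000, 1.703638) = -0.102911
  k3 = f(0.585000, 1.666084) = -0.065357
  k4 = f(0.780000, 1.660663) = -0.295709
  p ← 1.686152 + (0.39/6)·(k1 + 2k2 + 2k3 + k4) = 1.650885
p(0.78) ≈ 1.6509

1.6509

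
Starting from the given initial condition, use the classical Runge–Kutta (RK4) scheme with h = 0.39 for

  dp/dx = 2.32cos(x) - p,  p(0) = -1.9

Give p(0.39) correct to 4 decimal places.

RK4: k1 = f(x_n, p_n); k2 = f(x_n + h/2, p_n + (h/2)·k1); k3 = f(x_n + h/2, p_n + (h/2)·k2); k4 = f(x_n + h, p_n + h·k3); p_{n+1} = p_n + (h/6)·(k1 + 2k2 + 2k3 + k4).
x=0.000000, p=-1.900000:
  k1 = f(0.000000, -1.900000) = 4.220000
  k2 = f(0.195000, -1.077100) = 3.353131
  k3 = f(0.195000, -1.246140) = 3.522170
  k4 = f(0.390000, -0.526354) = 2.672143
  p ← -1.900000 + (0.39/6)·(k1 + 2k2 + 2k3 + k4) = -0.558222
p(0.39) ≈ -0.5582

-0.5582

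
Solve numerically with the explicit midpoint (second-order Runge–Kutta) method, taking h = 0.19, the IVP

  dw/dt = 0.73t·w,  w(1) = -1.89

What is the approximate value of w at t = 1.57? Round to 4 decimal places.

-3.2083

Midpoint: k1 = f(t_n, w_n); k2 = f(t_n + h/2, w_n + (h/2)·k1); w_{n+1} = w_n + h·k2.
t=1.000000, w=-1.890000:
  k1 = f(1.000000, -1.890000) = -1.379700
  k2 = f(1.095000, -2.021071) = -1.615544
  w ← -1.890000 + 0.19·(-1.615544) = -2.196953
t=1.190000, w=-2.196953:
  k1 = f(1.190000, -2.196953) = -1.908493
  k2 = f(1.285000, -2.378260) = -2.230927
  w ← -2.196953 + 0.19·(-2.230927) = -2.620829
t=1.380000, w=-2.620829:
  k1 = f(1.380000, -2.620829) = -2.640224
  k2 = f(1.475000, -2.871651) = -3.092050
  w ← -2.620829 + 0.19·(-3.092050) = -3.208319
w(1.57) ≈ -3.2083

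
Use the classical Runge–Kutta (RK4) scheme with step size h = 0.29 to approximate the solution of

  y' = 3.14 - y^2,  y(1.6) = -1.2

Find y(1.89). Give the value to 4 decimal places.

RK4: k1 = f(t_n, y_n); k2 = f(t_n + h/2, y_n + (h/2)·k1); k3 = f(t_n + h/2, y_n + (h/2)·k2); k4 = f(t_n + h, y_n + h·k3); y_{n+1} = y_n + (h/6)·(k1 + 2k2 + 2k3 + k4).
t=1.600000, y=-1.200000:
  k1 = f(1.600000, -1.200000) = 1.700000
  k2 = f(1.745000, -0.953500) = 2.230838
  k3 = f(1.745000, -0.876529) = 2.371698
  k4 = f(1.890000, -0.512208) = 2.877643
  y ← -1.200000 + (0.29/6)·(k1 + 2k2 + 2k3 + k4) = -0.533835
y(1.89) ≈ -0.5338

-0.5338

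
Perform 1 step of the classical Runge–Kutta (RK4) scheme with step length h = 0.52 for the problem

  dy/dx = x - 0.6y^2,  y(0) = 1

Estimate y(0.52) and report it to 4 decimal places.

RK4: k1 = f(x_n, y_n); k2 = f(x_n + h/2, y_n + (h/2)·k1); k3 = f(x_n + h/2, y_n + (h/2)·k2); k4 = f(x_n + h, y_n + h·k3); y_{n+1} = y_n + (h/6)·(k1 + 2k2 + 2k3 + k4).
x=0.000000, y=1.000000:
  k1 = f(0.000000, 1.000000) = -0.600000
  k2 = f(0.260000, 0.844000) = -0.167402
  k3 = f(0.260000, 0.956476) = -0.288907
  k4 = f(0.520000, 0.849768) = 0.086736
  y ← 1.000000 + (0.52/6)·(k1 + 2k2 + 2k3 + k4) = 0.876424
y(0.52) ≈ 0.8764

0.8764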